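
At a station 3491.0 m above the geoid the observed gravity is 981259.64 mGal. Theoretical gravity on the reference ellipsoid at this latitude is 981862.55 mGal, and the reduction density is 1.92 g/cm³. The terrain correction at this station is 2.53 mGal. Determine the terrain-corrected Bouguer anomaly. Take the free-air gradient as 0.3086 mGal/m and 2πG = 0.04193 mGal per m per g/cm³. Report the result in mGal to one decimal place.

Free-air correction = 0.3086 × 3491.0 = 1077.32 mGal
Free-air anomaly = 981259.64 − 981862.55 + (1077.32) = 474.41 mGal
Bouguer slab correction = 0.04193 × 1.92 × 3491.0 = 281.05 mGal
Simple Bouguer anomaly = 474.41 − (281.05) = 193.36 mGal
Complete Bouguer anomaly = 193.36 + 2.53 = 195.89 mGal

195.9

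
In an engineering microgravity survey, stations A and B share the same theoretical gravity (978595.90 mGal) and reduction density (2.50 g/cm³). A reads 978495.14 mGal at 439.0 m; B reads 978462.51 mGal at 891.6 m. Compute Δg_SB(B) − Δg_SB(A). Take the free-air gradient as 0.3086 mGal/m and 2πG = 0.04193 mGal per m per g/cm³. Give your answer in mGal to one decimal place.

59.6

Δg_SB(A) = 978495.14 − 978595.90 + 0.3086×439.0 − 0.04193×2.50×439.0 = -11.30 mGal
Δg_SB(B) = 978462.51 − 978595.90 + 0.3086×891.6 − 0.04193×2.50×891.6 = 48.30 mGal
Difference = 48.30 − (-11.30) = 59.60 mGal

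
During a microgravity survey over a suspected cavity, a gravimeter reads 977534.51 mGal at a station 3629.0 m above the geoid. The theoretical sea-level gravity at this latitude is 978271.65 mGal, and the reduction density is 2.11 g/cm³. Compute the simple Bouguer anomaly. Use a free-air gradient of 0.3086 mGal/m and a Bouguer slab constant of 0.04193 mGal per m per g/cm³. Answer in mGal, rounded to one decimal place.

61.7

Free-air correction = 0.3086 × 3629.0 = 1119.91 mGal
Free-air anomaly = 977534.51 − 978271.65 + (1119.91) = 382.77 mGal
Bouguer slab correction = 0.04193 × 2.11 × 3629.0 = 321.07 mGal
Simple Bouguer anomaly = 382.77 − (321.07) = 61.70 mGal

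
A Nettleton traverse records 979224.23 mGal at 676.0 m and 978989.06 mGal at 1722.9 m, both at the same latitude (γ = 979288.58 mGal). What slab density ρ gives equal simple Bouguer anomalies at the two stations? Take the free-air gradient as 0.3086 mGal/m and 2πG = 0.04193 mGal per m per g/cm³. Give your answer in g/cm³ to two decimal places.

Δg_obs = 978989.06 − 979224.23 = -235.17 mGal over Δh = 1722.9 − 676.0 = 1046.9 m
Equal Bouguer anomalies ⇒ Δg_obs + (0.3086 − 0.04193ρ)·Δh = 0
0.3086 − 0.04193ρ = −Δg_obs/Δh = 0.22463
ρ = (0.3086 − 0.22463) / 0.04193 = 2.00 g/cm³

2.00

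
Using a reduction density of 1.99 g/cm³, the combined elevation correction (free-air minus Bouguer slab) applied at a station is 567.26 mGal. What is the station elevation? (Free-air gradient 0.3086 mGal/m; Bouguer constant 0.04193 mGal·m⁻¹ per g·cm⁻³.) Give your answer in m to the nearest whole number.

Combined gradient = 0.3086 − 0.04193 × 1.99 = 0.2251593 mGal/m
h = 567.26 / 0.2251593 = 2519.37 m

2519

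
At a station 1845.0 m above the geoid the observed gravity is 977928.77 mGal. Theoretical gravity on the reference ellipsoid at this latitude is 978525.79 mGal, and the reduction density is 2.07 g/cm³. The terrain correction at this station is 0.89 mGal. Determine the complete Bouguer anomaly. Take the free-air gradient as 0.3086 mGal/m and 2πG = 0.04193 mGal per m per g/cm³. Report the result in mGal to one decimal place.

-186.9

Free-air correction = 0.3086 × 1845.0 = 569.37 mGal
Free-air anomaly = 977928.77 − 978525.79 + (569.37) = -27.65 mGal
Bouguer slab correction = 0.04193 × 2.07 × 1845.0 = 160.14 mGal
Simple Bouguer anomaly = -27.65 − (160.14) = -187.79 mGal
Complete Bouguer anomaly = -187.79 + 0.89 = -186.90 mGal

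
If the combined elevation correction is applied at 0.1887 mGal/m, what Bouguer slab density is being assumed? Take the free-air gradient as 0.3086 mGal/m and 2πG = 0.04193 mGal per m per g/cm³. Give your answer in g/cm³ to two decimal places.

0.1887 = 0.3086 − 0.04193 × ρ
ρ = (0.3086 − 0.1887) / 0.04193 = 2.86 g/cm³

2.86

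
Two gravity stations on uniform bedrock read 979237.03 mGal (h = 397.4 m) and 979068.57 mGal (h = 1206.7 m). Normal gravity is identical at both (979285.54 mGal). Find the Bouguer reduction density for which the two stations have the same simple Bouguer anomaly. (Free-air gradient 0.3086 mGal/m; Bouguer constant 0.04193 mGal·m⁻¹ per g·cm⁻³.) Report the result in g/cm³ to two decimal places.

Δg_obs = 979068.57 − 979237.03 = -168.46 mGal over Δh = 1206.7 − 397.4 = 809.3 m
Equal Bouguer anomalies ⇒ Δg_obs + (0.3086 − 0.04193ρ)·Δh = 0
0.3086 − 0.04193ρ = −Δg_obs/Δh = 0.20816
ρ = (0.3086 − 0.20816) / 0.04193 = 2.40 g/cm³

2.40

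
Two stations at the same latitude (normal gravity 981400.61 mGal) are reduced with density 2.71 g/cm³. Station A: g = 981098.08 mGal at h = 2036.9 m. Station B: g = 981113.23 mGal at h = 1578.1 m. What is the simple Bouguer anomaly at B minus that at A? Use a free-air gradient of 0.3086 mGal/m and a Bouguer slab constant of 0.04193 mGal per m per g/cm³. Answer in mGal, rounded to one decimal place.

-74.3

Δg_SB(A) = 981098.08 − 981400.61 + 0.3086×2036.9 − 0.04193×2.71×2036.9 = 94.60 mGal
Δg_SB(B) = 981113.23 − 981400.61 + 0.3086×1578.1 − 0.04193×2.71×1578.1 = 20.30 mGal
Difference = 20.30 − (94.60) = -74.30 mGal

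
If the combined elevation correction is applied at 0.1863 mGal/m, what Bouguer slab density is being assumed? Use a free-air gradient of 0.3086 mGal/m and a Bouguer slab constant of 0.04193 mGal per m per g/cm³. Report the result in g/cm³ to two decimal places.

0.1863 = 0.3086 − 0.04193 × ρ
ρ = (0.3086 − 0.1863) / 0.04193 = 2.92 g/cm³

2.92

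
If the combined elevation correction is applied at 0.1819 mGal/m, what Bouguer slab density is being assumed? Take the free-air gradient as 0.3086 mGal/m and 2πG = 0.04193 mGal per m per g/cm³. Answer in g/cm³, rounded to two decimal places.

0.1819 = 0.3086 − 0.04193 × ρ
ρ = (0.3086 − 0.1819) / 0.04193 = 3.02 g/cm³

3.02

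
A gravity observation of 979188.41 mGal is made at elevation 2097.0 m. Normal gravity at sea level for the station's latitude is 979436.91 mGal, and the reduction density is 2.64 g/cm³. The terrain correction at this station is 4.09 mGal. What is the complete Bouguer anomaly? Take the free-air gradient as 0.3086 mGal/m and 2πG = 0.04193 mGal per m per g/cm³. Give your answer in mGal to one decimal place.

Free-air correction = 0.3086 × 2097.0 = 647.13 mGal
Free-air anomaly = 979188.41 − 979436.91 + (647.13) = 398.63 mGal
Bouguer slab correction = 0.04193 × 2.64 × 2097.0 = 232.13 mGal
Simple Bouguer anomaly = 398.63 − (232.13) = 166.50 mGal
Complete Bouguer anomaly = 166.50 + 4.09 = 170.59 mGal

170.6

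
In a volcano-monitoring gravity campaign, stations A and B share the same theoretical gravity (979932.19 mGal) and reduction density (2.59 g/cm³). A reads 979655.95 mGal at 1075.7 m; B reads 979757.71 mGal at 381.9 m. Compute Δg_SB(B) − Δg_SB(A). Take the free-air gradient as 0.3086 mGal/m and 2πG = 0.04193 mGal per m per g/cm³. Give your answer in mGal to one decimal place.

Δg_SB(A) = 979655.95 − 979932.19 + 0.3086×1075.7 − 0.04193×2.59×1075.7 = -61.10 mGal
Δg_SB(B) = 979757.71 − 979932.19 + 0.3086×381.9 − 0.04193×2.59×381.9 = -98.10 mGal
Difference = -98.10 − (-61.10) = -37.00 mGal

-37.0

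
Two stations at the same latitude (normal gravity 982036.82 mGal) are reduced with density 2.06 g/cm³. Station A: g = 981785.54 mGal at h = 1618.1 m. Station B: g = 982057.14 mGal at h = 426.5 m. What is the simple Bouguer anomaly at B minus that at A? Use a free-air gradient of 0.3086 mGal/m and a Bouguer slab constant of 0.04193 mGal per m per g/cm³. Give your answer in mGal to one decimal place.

6.8

Δg_SB(A) = 981785.54 − 982036.82 + 0.3086×1618.1 − 0.04193×2.06×1618.1 = 108.30 mGal
Δg_SB(B) = 982057.14 − 982036.82 + 0.3086×426.5 − 0.04193×2.06×426.5 = 115.10 mGal
Difference = 115.10 − (108.30) = 6.80 mGal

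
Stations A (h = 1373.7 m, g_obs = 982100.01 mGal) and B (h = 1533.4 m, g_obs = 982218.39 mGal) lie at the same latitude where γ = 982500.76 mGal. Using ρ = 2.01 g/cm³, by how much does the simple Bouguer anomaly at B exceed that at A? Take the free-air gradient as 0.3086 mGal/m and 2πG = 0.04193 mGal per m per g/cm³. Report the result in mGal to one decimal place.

Δg_SB(A) = 982100.01 − 982500.76 + 0.3086×1373.7 − 0.04193×2.01×1373.7 = -92.60 mGal
Δg_SB(B) = 982218.39 − 982500.76 + 0.3086×1533.4 − 0.04193×2.01×1533.4 = 61.60 mGal
Difference = 61.60 − (-92.60) = 154.20 mGal

154.2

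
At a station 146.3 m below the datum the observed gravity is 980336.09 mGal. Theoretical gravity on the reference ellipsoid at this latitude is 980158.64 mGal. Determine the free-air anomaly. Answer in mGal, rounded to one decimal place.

132.3

Free-air correction = 0.3086 × -146.3 = -45.15 mGal
Free-air anomaly = 980336.09 − 980158.64 + (-45.15) = 132.30 mGal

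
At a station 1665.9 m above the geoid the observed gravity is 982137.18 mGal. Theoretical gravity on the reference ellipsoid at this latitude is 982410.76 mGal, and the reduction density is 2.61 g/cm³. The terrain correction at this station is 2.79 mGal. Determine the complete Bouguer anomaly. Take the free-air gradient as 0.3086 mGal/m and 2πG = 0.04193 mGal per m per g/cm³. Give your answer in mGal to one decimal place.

Free-air correction = 0.3086 × 1665.9 = 514.10 mGal
Free-air anomaly = 982137.18 − 982410.76 + (514.10) = 240.52 mGal
Bouguer slab correction = 0.04193 × 2.61 × 1665.9 = 182.31 mGal
Simple Bouguer anomaly = 240.52 − (182.31) = 58.21 mGal
Complete Bouguer anomaly = 58.21 + 2.79 = 61.00 mGal

61.0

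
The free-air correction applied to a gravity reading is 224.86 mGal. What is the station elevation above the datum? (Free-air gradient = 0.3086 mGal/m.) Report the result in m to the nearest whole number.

729

h = 224.86 / 0.3086 = 728.65 m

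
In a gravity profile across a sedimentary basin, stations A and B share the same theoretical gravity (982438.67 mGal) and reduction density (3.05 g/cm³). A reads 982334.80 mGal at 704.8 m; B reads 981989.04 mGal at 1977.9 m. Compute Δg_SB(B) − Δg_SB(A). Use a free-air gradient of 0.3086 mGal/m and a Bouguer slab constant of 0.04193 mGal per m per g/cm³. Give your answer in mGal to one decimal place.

-115.7

Δg_SB(A) = 982334.80 − 982438.67 + 0.3086×704.8 − 0.04193×3.05×704.8 = 23.50 mGal
Δg_SB(B) = 981989.04 − 982438.67 + 0.3086×1977.9 − 0.04193×3.05×1977.9 = -92.20 mGal
Difference = -92.20 − (23.50) = -115.70 mGal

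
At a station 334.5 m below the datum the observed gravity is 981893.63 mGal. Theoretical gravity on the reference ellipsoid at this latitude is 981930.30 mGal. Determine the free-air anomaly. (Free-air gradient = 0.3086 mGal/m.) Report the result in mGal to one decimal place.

Free-air correction = 0.3086 × -334.5 = -103.23 mGal
Free-air anomaly = 981893.63 − 981930.30 + (-103.23) = -139.90 mGal

-139.9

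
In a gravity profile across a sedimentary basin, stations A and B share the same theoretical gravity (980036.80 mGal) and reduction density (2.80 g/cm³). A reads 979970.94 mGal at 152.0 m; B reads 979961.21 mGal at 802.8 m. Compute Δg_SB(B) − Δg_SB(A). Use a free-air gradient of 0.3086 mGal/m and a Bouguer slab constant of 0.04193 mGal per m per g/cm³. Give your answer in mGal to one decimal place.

114.7

Δg_SB(A) = 979970.94 − 980036.80 + 0.3086×152.0 − 0.04193×2.80×152.0 = -36.80 mGal
Δg_SB(B) = 979961.21 − 980036.80 + 0.3086×802.8 − 0.04193×2.80×802.8 = 77.90 mGal
Difference = 77.90 − (-36.80) = 114.70 mGal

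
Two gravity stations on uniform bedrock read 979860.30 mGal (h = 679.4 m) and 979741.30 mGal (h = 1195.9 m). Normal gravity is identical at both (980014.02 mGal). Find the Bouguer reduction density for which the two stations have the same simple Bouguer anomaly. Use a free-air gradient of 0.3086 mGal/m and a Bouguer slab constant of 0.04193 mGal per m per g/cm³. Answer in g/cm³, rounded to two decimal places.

Δg_obs = 979741.30 − 979860.30 = -119.00 mGal over Δh = 1195.9 − 679.4 = 516.5 m
Equal Bouguer anomalies ⇒ Δg_obs + (0.3086 − 0.04193ρ)·Δh = 0
0.3086 − 0.04193ρ = −Δg_obs/Δh = 0.23040
ρ = (0.3086 − 0.23040) / 0.04193 = 1.87 g/cm³

1.87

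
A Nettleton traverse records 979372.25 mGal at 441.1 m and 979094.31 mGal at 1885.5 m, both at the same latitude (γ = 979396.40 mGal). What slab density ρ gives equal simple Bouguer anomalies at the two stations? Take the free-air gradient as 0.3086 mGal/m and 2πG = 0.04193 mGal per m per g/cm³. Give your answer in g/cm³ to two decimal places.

Δg_obs = 979094.31 − 979372.25 = -277.94 mGal over Δh = 1885.5 − 441.1 = 1444.4 m
Equal Bouguer anomalies ⇒ Δg_obs + (0.3086 − 0.04193ρ)·Δh = 0
0.3086 − 0.04193ρ = −Δg_obs/Δh = 0.19243
ρ = (0.3086 − 0.19243) / 0.04193 = 2.77 g/cm³

2.77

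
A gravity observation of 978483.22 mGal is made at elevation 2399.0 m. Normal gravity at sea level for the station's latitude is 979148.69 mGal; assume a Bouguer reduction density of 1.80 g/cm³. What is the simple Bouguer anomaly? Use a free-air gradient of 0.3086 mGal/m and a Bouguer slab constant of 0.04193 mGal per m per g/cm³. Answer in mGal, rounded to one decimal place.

Free-air correction = 0.3086 × 2399.0 = 740.33 mGal
Free-air anomaly = 978483.22 − 979148.69 + (740.33) = 74.86 mGal
Bouguer slab correction = 0.04193 × 1.80 × 2399.0 = 181.06 mGal
Simple Bouguer anomaly = 74.86 − (181.06) = -106.20 mGal

-106.2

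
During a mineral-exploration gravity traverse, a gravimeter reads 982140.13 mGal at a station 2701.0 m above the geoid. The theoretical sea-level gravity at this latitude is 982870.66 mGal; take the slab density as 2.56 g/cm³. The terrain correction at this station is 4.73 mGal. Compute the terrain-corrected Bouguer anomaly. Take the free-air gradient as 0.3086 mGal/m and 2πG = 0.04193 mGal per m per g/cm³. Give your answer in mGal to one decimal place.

-182.2

Free-air correction = 0.3086 × 2701.0 = 833.53 mGal
Free-air anomaly = 982140.13 − 982870.66 + (833.53) = 103.00 mGal
Bouguer slab correction = 0.04193 × 2.56 × 2701.0 = 289.93 mGal
Simple Bouguer anomaly = 103.00 − (289.93) = -186.93 mGal
Complete Bouguer anomaly = -186.93 + 4.73 = -182.20 mGal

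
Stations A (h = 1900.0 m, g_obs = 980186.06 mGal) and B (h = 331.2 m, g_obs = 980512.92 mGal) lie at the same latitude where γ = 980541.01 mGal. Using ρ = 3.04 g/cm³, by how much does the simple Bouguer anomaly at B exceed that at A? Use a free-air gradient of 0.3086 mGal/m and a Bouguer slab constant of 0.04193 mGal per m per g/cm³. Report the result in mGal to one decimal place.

42.7

Δg_SB(A) = 980186.06 − 980541.01 + 0.3086×1900.0 − 0.04193×3.04×1900.0 = -10.80 mGal
Δg_SB(B) = 980512.92 − 980541.01 + 0.3086×331.2 − 0.04193×3.04×331.2 = 31.90 mGal
Difference = 31.90 − (-10.80) = 42.70 mGal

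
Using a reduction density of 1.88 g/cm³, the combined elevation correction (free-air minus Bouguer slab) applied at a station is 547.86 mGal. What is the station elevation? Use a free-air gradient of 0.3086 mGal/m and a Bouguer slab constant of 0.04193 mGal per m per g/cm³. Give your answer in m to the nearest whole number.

2384

Combined gradient = 0.3086 − 0.04193 × 1.88 = 0.2297716 mGal/m
h = 547.86 / 0.2297716 = 2384.37 m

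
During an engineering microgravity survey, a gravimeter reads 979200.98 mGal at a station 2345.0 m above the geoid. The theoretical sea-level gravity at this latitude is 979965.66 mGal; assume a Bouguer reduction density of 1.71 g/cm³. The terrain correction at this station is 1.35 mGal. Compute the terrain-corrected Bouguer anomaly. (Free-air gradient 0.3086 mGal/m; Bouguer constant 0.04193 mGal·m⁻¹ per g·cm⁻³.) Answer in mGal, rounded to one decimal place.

Free-air correction = 0.3086 × 2345.0 = 723.67 mGal
Free-air anomaly = 979200.98 − 979965.66 + (723.67) = -41.01 mGal
Bouguer slab correction = 0.04193 × 1.71 × 2345.0 = 168.14 mGal
Simple Bouguer anomaly = -41.01 − (168.14) = -209.15 mGal
Complete Bouguer anomaly = -209.15 + 1.35 = -207.80 mGal

-207.8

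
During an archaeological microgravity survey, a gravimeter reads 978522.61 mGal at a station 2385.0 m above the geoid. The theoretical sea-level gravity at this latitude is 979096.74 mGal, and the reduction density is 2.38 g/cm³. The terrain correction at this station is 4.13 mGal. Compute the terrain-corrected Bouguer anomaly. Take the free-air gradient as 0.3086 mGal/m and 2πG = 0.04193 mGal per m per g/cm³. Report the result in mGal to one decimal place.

-72.0

Free-air correction = 0.3086 × 2385.0 = 736.01 mGal
Free-air anomaly = 978522.61 − 979096.74 + (736.01) = 161.88 mGal
Bouguer slab correction = 0.04193 × 2.38 × 2385.0 = 238.01 mGal
Simple Bouguer anomaly = 161.88 − (238.01) = -76.13 mGal
Complete Bouguer anomaly = -76.13 + 4.13 = -72.00 mGal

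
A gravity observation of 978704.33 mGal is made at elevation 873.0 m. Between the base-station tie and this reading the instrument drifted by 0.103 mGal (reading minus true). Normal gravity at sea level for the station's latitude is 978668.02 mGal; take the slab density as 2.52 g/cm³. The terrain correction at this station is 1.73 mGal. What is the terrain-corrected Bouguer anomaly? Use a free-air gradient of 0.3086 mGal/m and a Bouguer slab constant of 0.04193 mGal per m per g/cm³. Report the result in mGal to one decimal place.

Drift-corrected reading = 978704.33 − (0.103) = 978704.227 mGal
Free-air correction = 0.3086 × 873.0 = 269.41 mGal
Free-air anomaly = 978704.227 − 978668.02 + (269.41) = 305.617 mGal
Bouguer slab correction = 0.04193 × 2.52 × 873.0 = 92.24 mGal
Simple Bouguer anomaly = 305.617 − (92.24) = 213.377 mGal
Complete Bouguer anomaly = 213.377 + 1.73 = 215.107 mGal

215.1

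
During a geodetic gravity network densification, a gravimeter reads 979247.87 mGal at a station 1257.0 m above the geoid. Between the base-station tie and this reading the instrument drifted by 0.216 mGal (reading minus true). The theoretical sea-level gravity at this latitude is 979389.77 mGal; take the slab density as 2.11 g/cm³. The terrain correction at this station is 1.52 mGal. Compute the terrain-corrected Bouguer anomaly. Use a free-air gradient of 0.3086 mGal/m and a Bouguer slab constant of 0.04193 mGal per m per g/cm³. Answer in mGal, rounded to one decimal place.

Drift-corrected reading = 979247.87 − (0.216) = 979247.654 mGal
Free-air correction = 0.3086 × 1257.0 = 387.91 mGal
Free-air anomaly = 979247.654 − 979389.77 + (387.91) = 245.794 mGal
Bouguer slab correction = 0.04193 × 2.11 × 1257.0 = 111.21 mGal
Simple Bouguer anomaly = 245.794 − (111.21) = 134.584 mGal
Complete Bouguer anomaly = 134.584 + 1.52 = 136.104 mGal

136.1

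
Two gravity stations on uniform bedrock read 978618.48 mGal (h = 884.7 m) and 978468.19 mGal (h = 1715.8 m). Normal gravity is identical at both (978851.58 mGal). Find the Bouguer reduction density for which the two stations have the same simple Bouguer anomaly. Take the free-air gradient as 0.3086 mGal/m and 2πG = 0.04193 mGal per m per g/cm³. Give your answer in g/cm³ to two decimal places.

3.05

Δg_obs = 978468.19 − 978618.48 = -150.29 mGal over Δh = 1715.8 − 884.7 = 831.1 m
Equal Bouguer anomalies ⇒ Δg_obs + (0.3086 − 0.04193ρ)·Δh = 0
0.3086 − 0.04193ρ = −Δg_obs/Δh = 0.18083
ρ = (0.3086 − 0.18083) / 0.04193 = 3.05 g/cm³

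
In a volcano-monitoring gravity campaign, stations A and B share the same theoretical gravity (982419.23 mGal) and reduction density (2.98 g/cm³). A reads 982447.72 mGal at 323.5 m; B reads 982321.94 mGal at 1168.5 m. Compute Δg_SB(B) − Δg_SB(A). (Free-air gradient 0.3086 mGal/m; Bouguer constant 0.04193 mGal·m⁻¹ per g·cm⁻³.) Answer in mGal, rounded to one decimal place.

Δg_SB(A) = 982447.72 − 982419.23 + 0.3086×323.5 − 0.04193×2.98×323.5 = 87.90 mGal
Δg_SB(B) = 982321.94 − 982419.23 + 0.3086×1168.5 − 0.04193×2.98×1168.5 = 117.30 mGal
Difference = 117.30 − (87.90) = 29.40 mGal

29.4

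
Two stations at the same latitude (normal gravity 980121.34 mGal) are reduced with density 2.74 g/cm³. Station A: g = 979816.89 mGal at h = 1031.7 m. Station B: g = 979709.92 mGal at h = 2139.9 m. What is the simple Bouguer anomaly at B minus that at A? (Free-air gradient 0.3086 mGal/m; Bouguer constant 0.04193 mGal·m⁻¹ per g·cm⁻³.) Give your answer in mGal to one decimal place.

107.7

Δg_SB(A) = 979816.89 − 980121.34 + 0.3086×1031.7 − 0.04193×2.74×1031.7 = -104.60 mGal
Δg_SB(B) = 979709.92 − 980121.34 + 0.3086×2139.9 − 0.04193×2.74×2139.9 = 3.10 mGal
Difference = 3.10 − (-104.60) = 107.70 mGal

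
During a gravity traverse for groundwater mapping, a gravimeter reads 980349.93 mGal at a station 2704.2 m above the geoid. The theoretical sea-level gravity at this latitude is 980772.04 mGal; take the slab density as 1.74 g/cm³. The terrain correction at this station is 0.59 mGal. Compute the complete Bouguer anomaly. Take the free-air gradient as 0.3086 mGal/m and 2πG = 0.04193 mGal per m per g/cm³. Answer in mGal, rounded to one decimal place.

215.7

Free-air correction = 0.3086 × 2704.2 = 834.52 mGal
Free-air anomaly = 980349.93 − 980772.04 + (834.52) = 412.41 mGal
Bouguer slab correction = 0.04193 × 1.74 × 2704.2 = 197.29 mGal
Simple Bouguer anomaly = 412.41 − (197.29) = 215.12 mGal
Complete Bouguer anomaly = 215.12 + 0.59 = 215.71 mGal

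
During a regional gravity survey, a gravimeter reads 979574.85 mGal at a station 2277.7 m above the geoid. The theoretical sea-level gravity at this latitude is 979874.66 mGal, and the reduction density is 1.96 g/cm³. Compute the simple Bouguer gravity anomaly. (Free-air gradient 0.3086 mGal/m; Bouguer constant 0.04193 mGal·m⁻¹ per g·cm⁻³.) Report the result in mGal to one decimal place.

Free-air correction = 0.3086 × 2277.7 = 702.90 mGal
Free-air anomaly = 979574.85 − 979874.66 + (702.90) = 403.09 mGal
Bouguer slab correction = 0.04193 × 1.96 × 2277.7 = 187.19 mGal
Simple Bouguer anomaly = 403.09 − (187.19) = 215.90 mGal

215.9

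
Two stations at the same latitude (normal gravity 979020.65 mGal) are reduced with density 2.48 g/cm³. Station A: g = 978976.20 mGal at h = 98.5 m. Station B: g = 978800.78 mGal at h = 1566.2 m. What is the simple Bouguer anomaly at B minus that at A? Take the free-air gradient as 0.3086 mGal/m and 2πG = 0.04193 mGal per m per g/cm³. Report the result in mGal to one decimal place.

124.9

Δg_SB(A) = 978976.20 − 979020.65 + 0.3086×98.5 − 0.04193×2.48×98.5 = -24.30 mGal
Δg_SB(B) = 978800.78 − 979020.65 + 0.3086×1566.2 − 0.04193×2.48×1566.2 = 100.60 mGal
Difference = 100.60 − (-24.30) = 124.90 mGal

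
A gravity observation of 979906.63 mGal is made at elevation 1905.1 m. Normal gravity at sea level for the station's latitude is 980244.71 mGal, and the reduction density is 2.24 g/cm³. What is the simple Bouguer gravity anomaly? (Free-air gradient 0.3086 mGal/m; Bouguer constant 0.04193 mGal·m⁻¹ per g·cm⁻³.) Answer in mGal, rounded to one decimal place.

70.9

Free-air correction = 0.3086 × 1905.1 = 587.91 mGal
Free-air anomaly = 979906.63 − 980244.71 + (587.91) = 249.83 mGal
Bouguer slab correction = 0.04193 × 2.24 × 1905.1 = 178.93 mGal
Simple Bouguer anomaly = 249.83 − (178.93) = 70.90 mGal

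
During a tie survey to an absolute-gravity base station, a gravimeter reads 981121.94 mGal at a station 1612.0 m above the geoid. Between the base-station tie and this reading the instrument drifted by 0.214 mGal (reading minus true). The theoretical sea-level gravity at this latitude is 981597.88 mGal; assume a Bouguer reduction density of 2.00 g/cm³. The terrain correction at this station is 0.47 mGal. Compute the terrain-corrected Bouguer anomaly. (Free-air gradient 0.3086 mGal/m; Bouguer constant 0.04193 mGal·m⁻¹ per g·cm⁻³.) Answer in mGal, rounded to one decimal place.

-113.4

Drift-corrected reading = 981121.94 − (0.214) = 981121.726 mGal
Free-air correction = 0.3086 × 1612.0 = 497.46 mGal
Free-air anomaly = 981121.726 − 981597.88 + (497.46) = 21.306 mGal
Bouguer slab correction = 0.04193 × 2.00 × 1612.0 = 135.18 mGal
Simple Bouguer anomaly = 21.306 − (135.18) = -113.874 mGal
Complete Bouguer anomaly = -113.874 + 0.47 = -113.404 mGal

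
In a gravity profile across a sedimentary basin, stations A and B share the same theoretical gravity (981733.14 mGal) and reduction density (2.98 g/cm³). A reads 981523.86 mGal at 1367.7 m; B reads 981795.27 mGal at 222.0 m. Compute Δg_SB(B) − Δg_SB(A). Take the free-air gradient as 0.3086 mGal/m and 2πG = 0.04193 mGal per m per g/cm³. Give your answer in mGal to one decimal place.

Δg_SB(A) = 981523.86 − 981733.14 + 0.3086×1367.7 − 0.04193×2.98×1367.7 = 41.90 mGal
Δg_SB(B) = 981795.27 − 981733.14 + 0.3086×222.0 − 0.04193×2.98×222.0 = 102.90 mGal
Difference = 102.90 − (41.90) = 61.00 mGal

61.0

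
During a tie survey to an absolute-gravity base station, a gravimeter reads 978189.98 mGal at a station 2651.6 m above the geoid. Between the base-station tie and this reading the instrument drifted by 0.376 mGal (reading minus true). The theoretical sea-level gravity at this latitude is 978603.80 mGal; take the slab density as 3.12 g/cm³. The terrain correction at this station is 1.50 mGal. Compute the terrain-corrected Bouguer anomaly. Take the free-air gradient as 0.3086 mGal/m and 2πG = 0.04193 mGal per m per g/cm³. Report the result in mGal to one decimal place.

58.7

Drift-corrected reading = 978189.98 − (0.376) = 978189.604 mGal
Free-air correction = 0.3086 × 2651.6 = 818.28 mGal
Free-air anomaly = 978189.604 − 978603.80 + (818.28) = 404.084 mGal
Bouguer slab correction = 0.04193 × 3.12 × 2651.6 = 346.89 mGal
Simple Bouguer anomaly = 404.084 − (346.89) = 57.194 mGal
Complete Bouguer anomaly = 57.194 + 1.50 = 58.694 mGal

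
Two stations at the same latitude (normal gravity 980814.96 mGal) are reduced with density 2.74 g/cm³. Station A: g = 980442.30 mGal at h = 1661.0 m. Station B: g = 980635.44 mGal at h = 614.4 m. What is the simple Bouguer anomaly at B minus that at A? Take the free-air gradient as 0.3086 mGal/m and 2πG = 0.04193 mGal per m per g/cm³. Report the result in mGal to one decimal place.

Δg_SB(A) = 980442.30 − 980814.96 + 0.3086×1661.0 − 0.04193×2.74×1661.0 = -50.90 mGal
Δg_SB(B) = 980635.44 − 980814.96 + 0.3086×614.4 − 0.04193×2.74×614.4 = -60.50 mGal
Difference = -60.50 − (-50.90) = -9.60 mGal

-9.6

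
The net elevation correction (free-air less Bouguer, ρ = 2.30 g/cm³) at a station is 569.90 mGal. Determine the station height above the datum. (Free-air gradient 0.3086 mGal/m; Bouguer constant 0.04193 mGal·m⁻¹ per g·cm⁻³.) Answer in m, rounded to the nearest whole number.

Combined gradient = 0.3086 − 0.04193 × 2.30 = 0.2121610 mGal/m
h = 569.90 / 0.2121610 = 2686.17 m

2686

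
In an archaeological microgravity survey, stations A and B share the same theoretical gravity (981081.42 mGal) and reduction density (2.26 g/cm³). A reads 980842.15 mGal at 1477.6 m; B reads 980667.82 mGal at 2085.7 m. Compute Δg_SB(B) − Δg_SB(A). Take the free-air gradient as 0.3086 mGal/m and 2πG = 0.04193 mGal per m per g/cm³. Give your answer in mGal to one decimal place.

-44.3

Δg_SB(A) = 980842.15 − 981081.42 + 0.3086×1477.6 − 0.04193×2.26×1477.6 = 76.70 mGal
Δg_SB(B) = 980667.82 − 981081.42 + 0.3086×2085.7 − 0.04193×2.26×2085.7 = 32.40 mGal
Difference = 32.40 − (76.70) = -44.30 mGal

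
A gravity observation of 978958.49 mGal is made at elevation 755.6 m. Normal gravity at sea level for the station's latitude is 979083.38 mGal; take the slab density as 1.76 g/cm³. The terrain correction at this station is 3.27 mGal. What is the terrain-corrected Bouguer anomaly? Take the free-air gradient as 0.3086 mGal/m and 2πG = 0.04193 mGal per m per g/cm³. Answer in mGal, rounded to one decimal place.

55.8

Free-air correction = 0.3086 × 755.6 = 233.18 mGal
Free-air anomaly = 978958.49 − 979083.38 + (233.18) = 108.29 mGal
Bouguer slab correction = 0.04193 × 1.76 × 755.6 = 55.76 mGal
Simple Bouguer anomaly = 108.29 − (55.76) = 52.53 mGal
Complete Bouguer anomaly = 52.53 + 3.27 = 55.80 mGal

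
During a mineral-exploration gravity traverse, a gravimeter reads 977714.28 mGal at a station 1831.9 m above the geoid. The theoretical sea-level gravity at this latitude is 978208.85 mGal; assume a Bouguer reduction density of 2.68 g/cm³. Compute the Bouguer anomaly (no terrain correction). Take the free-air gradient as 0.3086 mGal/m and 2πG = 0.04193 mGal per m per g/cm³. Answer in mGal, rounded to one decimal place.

-135.1

Free-air correction = 0.3086 × 1831.9 = 565.32 mGal
Free-air anomaly = 977714.28 − 978208.85 + (565.32) = 70.75 mGal
Bouguer slab correction = 0.04193 × 2.68 × 1831.9 = 205.85 mGal
Simple Bouguer anomaly = 70.75 − (205.85) = -135.10 mGal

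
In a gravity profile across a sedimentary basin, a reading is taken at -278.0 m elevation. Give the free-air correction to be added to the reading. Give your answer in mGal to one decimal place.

Free-air correction = 0.3086 × -278.0 = -85.8 mGal

-85.8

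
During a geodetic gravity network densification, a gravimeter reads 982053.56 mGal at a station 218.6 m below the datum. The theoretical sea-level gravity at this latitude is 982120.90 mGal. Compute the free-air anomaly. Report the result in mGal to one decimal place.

Free-air correction = 0.3086 × -218.6 = -67.46 mGal
Free-air anomaly = 982053.56 − 982120.90 + (-67.46) = -134.80 mGal

-134.8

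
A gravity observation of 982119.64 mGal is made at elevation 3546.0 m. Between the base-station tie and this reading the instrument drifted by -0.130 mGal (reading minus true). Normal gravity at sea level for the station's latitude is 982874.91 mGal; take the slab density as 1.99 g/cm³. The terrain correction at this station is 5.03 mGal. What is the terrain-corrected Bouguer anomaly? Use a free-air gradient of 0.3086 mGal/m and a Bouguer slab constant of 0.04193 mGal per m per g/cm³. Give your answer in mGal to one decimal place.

Drift-corrected reading = 982119.64 − (-0.130) = 982119.770 mGal
Free-air correction = 0.3086 × 3546.0 = 1094.30 mGal
Free-air anomaly = 982119.770 − 982874.91 + (1094.30) = 339.160 mGal
Bouguer slab correction = 0.04193 × 1.99 × 3546.0 = 295.88 mGal
Simple Bouguer anomaly = 339.160 − (295.88) = 43.280 mGal
Complete Bouguer anomaly = 43.280 + 5.03 = 48.310 mGal

48.3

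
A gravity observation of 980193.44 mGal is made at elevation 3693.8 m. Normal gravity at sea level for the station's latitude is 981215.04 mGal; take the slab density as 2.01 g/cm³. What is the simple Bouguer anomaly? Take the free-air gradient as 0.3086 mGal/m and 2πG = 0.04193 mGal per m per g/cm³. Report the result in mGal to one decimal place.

Free-air correction = 0.3086 × 3693.8 = 1139.91 mGal
Free-air anomaly = 980193.44 − 981215.04 + (1139.91) = 118.31 mGal
Bouguer slab correction = 0.04193 × 2.01 × 3693.8 = 311.31 mGal
Simple Bouguer anomaly = 118.31 − (311.31) = -193.00 mGal

-193.0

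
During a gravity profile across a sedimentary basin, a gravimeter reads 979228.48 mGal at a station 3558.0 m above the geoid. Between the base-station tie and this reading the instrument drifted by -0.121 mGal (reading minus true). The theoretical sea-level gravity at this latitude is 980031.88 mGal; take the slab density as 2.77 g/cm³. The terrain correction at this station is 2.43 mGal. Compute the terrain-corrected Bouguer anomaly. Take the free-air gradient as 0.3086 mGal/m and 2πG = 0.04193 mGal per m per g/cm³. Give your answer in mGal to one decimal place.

Drift-corrected reading = 979228.48 − (-0.121) = 979228.601 mGal
Free-air correction = 0.3086 × 3558.0 = 1098.00 mGal
Free-air anomaly = 979228.601 − 980031.88 + (1098.00) = 294.721 mGal
Bouguer slab correction = 0.04193 × 2.77 × 3558.0 = 413.25 mGal
Simple Bouguer anomaly = 294.721 − (413.25) = -118.529 mGal
Complete Bouguer anomaly = -118.529 + 2.43 = -116.099 mGal

-116.1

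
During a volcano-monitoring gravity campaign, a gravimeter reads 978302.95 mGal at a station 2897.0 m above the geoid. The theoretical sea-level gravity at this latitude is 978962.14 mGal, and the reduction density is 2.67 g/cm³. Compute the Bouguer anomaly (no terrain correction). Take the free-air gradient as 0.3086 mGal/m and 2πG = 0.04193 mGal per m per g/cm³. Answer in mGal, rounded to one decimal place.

-89.5

Free-air correction = 0.3086 × 2897.0 = 894.01 mGal
Free-air anomaly = 978302.95 − 978962.14 + (894.01) = 234.82 mGal
Bouguer slab correction = 0.04193 × 2.67 × 2897.0 = 324.33 mGal
Simple Bouguer anomaly = 234.82 − (324.33) = -89.51 mGal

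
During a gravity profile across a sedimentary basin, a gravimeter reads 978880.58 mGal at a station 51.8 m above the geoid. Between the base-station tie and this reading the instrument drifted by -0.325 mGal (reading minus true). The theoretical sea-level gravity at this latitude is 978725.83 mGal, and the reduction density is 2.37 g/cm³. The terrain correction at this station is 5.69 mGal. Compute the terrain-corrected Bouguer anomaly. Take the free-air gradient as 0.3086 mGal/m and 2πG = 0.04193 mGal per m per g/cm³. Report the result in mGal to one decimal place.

171.6

Drift-corrected reading = 978880.58 − (-0.325) = 978880.905 mGal
Free-air correction = 0.3086 × 51.8 = 15.99 mGal
Free-air anomaly = 978880.905 − 978725.83 + (15.99) = 171.065 mGal
Bouguer slab correction = 0.04193 × 2.37 × 51.8 = 5.15 mGal
Simple Bouguer anomaly = 171.065 − (5.15) = 165.915 mGal
Complete Bouguer anomaly = 165.915 + 5.69 = 171.605 mGal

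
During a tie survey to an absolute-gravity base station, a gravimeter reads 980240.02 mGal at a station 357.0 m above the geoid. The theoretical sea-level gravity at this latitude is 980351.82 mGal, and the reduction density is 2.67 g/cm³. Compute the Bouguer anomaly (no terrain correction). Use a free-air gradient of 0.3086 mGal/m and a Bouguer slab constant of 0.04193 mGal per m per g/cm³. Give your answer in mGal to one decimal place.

-41.6

Free-air correction = 0.3086 × 357.0 = 110.17 mGal
Free-air anomaly = 980240.02 − 980351.82 + (110.17) = -1.63 mGal
Bouguer slab correction = 0.04193 × 2.67 × 357.0 = 39.97 mGal
Simple Bouguer anomaly = -1.63 − (39.97) = -41.60 mGal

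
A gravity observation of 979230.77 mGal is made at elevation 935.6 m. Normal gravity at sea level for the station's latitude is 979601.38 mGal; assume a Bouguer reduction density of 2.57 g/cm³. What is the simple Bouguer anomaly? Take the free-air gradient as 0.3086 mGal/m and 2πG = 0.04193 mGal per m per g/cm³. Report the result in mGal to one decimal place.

Free-air correction = 0.3086 × 935.6 = 288.73 mGal
Free-air anomaly = 979230.77 − 979601.38 + (288.73) = -81.88 mGal
Bouguer slab correction = 0.04193 × 2.57 × 935.6 = 100.82 mGal
Simple Bouguer anomaly = -81.88 − (100.82) = -182.70 mGal

-182.7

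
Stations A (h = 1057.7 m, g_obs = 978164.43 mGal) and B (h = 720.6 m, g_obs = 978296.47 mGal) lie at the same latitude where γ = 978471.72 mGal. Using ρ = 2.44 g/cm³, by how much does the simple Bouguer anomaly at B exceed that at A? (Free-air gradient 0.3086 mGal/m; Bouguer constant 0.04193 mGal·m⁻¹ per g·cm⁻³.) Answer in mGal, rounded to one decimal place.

62.5

Δg_SB(A) = 978164.43 − 978471.72 + 0.3086×1057.7 − 0.04193×2.44×1057.7 = -89.10 mGal
Δg_SB(B) = 978296.47 − 978471.72 + 0.3086×720.6 − 0.04193×2.44×720.6 = -26.60 mGal
Difference = -26.60 − (-89.10) = 62.50 mGal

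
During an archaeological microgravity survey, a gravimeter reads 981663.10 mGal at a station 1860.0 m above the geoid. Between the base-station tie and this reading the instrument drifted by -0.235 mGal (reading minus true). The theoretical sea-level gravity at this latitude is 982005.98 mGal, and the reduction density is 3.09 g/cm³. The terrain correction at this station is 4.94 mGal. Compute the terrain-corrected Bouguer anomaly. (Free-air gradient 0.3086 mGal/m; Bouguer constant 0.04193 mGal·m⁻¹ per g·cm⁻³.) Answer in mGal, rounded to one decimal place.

Drift-corrected reading = 981663.10 − (-0.235) = 981663.335 mGal
Free-air correction = 0.3086 × 1860.0 = 574.00 mGal
Free-air anomaly = 981663.335 − 982005.98 + (574.00) = 231.355 mGal
Bouguer slab correction = 0.04193 × 3.09 × 1860.0 = 240.99 mGal
Simple Bouguer anomaly = 231.355 − (240.99) = -9.635 mGal
Complete Bouguer anomaly = -9.635 + 4.94 = -4.695 mGal

-4.7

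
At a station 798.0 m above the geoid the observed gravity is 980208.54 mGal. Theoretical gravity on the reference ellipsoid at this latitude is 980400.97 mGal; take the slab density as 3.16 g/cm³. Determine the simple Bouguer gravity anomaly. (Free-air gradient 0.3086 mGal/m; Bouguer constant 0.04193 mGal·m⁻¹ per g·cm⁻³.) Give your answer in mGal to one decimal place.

Free-air correction = 0.3086 × 798.0 = 246.26 mGal
Free-air anomaly = 980208.54 − 980400.97 + (246.26) = 53.83 mGal
Bouguer slab correction = 0.04193 × 3.16 × 798.0 = 105.73 mGal
Simple Bouguer anomaly = 53.83 − (105.73) = -51.90 mGal

-51.9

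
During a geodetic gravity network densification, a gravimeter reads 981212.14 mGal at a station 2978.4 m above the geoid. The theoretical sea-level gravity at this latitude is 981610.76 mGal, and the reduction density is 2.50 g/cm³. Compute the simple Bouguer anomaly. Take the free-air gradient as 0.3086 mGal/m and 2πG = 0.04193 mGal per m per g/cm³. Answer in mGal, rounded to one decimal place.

Free-air correction = 0.3086 × 2978.4 = 919.13 mGal
Free-air anomaly = 981212.14 − 981610.76 + (919.13) = 520.51 mGal
Bouguer slab correction = 0.04193 × 2.50 × 2978.4 = 312.21 mGal
Simple Bouguer anomaly = 520.51 − (312.21) = 208.30 mGal

208.3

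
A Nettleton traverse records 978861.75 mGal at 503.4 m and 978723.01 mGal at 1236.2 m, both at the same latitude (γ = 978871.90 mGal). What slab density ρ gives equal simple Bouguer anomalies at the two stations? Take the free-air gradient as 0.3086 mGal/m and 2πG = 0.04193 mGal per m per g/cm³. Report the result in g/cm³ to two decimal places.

2.84

Δg_obs = 978723.01 − 978861.75 = -138.74 mGal over Δh = 1236.2 − 503.4 = 732.8 m
Equal Bouguer anomalies ⇒ Δg_obs + (0.3086 − 0.04193ρ)·Δh = 0
0.3086 − 0.04193ρ = −Δg_obs/Δh = 0.18933
ρ = (0.3086 − 0.18933) / 0.04193 = 2.84 g/cm³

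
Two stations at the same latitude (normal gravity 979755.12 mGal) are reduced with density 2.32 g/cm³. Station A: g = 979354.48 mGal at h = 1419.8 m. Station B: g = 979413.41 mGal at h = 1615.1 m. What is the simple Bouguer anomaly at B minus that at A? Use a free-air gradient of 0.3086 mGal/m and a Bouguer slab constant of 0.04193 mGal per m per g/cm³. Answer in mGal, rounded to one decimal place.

100.2

Δg_SB(A) = 979354.48 − 979755.12 + 0.3086×1419.8 − 0.04193×2.32×1419.8 = -100.60 mGal
Δg_SB(B) = 979413.41 − 979755.12 + 0.3086×1615.1 − 0.04193×2.32×1615.1 = -0.40 mGal
Difference = -0.40 − (-100.60) = 100.20 mGal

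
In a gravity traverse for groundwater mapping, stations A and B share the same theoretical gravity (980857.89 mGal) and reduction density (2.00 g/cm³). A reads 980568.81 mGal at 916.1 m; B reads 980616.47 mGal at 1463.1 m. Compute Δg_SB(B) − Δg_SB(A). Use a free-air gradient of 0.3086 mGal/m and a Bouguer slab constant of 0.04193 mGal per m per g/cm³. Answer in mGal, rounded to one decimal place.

Δg_SB(A) = 980568.81 − 980857.89 + 0.3086×916.1 − 0.04193×2.00×916.1 = -83.20 mGal
Δg_SB(B) = 980616.47 − 980857.89 + 0.3086×1463.1 − 0.04193×2.00×1463.1 = 87.40 mGal
Difference = 87.40 − (-83.20) = 170.60 mGal

170.6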